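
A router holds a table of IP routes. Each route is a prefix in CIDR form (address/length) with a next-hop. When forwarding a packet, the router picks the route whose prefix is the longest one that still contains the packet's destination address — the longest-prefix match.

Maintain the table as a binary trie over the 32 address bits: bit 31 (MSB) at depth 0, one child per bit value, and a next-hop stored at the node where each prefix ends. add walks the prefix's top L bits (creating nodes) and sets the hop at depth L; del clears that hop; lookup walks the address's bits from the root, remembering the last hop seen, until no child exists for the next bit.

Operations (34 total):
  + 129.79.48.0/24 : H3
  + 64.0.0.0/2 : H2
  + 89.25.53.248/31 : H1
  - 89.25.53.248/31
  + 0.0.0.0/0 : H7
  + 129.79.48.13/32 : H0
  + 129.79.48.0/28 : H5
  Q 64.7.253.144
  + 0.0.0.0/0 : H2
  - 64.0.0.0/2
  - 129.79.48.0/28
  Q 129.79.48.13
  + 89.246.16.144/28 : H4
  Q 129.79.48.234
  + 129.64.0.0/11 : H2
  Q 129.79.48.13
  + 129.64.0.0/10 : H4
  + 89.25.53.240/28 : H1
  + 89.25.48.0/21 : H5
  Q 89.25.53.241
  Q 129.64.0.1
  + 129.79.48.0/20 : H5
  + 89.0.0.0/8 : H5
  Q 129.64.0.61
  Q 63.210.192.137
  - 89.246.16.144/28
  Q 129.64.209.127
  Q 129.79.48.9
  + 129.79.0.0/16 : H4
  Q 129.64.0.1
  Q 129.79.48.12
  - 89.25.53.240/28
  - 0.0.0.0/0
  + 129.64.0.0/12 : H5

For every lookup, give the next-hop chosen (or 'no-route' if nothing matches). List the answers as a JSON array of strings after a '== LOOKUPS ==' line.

Trace:
  + 129.79.48.0/24 (H3) depth=24
  + 64.0.0.0/2 (H2) depth=2
  + 89.25.53.248/31 (H1) depth=31
  del 89.25.53.248/31 (clear depth 31)
  + 0.0.0.0/0 (H7) depth=0
  + 129.79.48.13/32 (H0) depth=32
  + 129.79.48.0/28 (H5) depth=28
  Q 64.7.253.144: descend 010 ; hops seen [H7,H2] ; pick H2
  + 0.0.0.0/0 (H2) depth=0
  del 64.0.0.0/2 (clear depth 2)
  del 129.79.48.0/28 (clear depth 28)
  Q 129.79.48.13: descend 10000001010011110011000000001101 ; hops seen [H2,H3,H0] ; pick H0
  + 89.246.16.144/28 (H4) depth=28
  Q 129.79.48.234: descend 100000010100111100110000 ; hops seen [H2,H3] ; pick H3
  + 129.64.0.0/11 (H2) depth=11
  Q 129.79.48.13: descend 10000001010011110011000000001101 ; hops seen [H2,H2,H3,H0] ; pick H0
  + 129.64.0.0/10 (H4) depth=10
  + 89.25.53.240/28 (H1) depth=28
  + 89.25.48.0/21 (H5) depth=21
  Q 89.25.53.241: descend 0101100100011001001101011111 ; hops seen [H2,H5,H1] ; pick H1
  Q 129.64.0.1: descend 100000010100 ; hops seen [H2,H4,H2] ; pick H2
  + 129.79.48.0/20 (H5) depth=20
  + 89.0.0.0/8 (H5) depth=8
  Q 129.64.0.61: descend 100000010100 ; hops seen [H2,H4,H2] ; pick H2
  Q 63.210.192.137: descend 0 ; hops seen [H2] ; pick H2
  del 89.246.16.144/28 (clear depth 28)
  Q 129.64.209.127: descend 100000010100 ; hops seen [H2,H4,H2] ; pick H2
  Q 129.79.48.9: descend 10000001010011110011000000001 ; hops seen [H2,H4,H2,H5,H3] ; pick H3
  + 129.79.0.0/16 (H4) depth=16
  Q 129.64.0.1: descend 100000010100 ; hops seen [H2,H4,H2] ; pick H2
  Q 129.79.48.12: descend 1000000101001111001100000000110 ; hops seen [H2,H4,H2,H4,H5,H3] ; pick H3
  del 89.25.53.240/28 (clear depth 28)
  del 0.0.0.0/0 (clear depth 0)
  + 129.64.0.0/12 (H5) depth=12

== LOOKUPS ==
["H2","H0","H3","H0","H1","H2","H2","H2","H2","H3","H2","H3"]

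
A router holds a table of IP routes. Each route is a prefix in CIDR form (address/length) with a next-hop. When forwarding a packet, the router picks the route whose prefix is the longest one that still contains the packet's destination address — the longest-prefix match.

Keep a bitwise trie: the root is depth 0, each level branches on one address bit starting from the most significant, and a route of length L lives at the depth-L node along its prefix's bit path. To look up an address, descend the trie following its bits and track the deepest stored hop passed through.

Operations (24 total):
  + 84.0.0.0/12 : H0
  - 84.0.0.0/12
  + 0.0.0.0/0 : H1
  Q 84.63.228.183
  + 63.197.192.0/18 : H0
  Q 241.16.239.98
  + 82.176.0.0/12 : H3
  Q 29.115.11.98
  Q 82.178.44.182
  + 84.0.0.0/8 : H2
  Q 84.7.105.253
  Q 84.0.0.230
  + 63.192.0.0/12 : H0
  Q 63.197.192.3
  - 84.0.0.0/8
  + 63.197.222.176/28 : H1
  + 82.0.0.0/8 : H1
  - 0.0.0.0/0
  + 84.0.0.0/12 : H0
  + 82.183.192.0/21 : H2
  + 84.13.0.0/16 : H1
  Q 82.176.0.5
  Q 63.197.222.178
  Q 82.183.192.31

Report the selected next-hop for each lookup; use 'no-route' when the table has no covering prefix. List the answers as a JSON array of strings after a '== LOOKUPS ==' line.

Apply in order:
  + 84.0.0.0/12 (H0) depth=12
  - 84.0.0.0/12 clear@12
  + 0.0.0.0/0 (H1) depth=0
  ? 84.63.228.183  path d0:H1→d1:-→d2:-→d3:-→d4:-→d5:-→d6:-→d7:-→d8:-→d9:-→d10:-  best=H1
  + 63.197.192.0/18 (H0) depth=18
  ? 241.16.239.98  path d0:H1  best=H1
  + 82.176.0.0/12 (H3) depth=12
  ? 29.115.11.98  path d0:H1→d1:-→d2:-  best=H1
  ? 82.178.44.182  path d0:H1→d1:-→d2:-→d3:-→d4:-→d5:-→d6:-→d7:-→d8:-→d9:-→d10:-→d11:-→d12:H3  best=H3
  + 84.0.0.0/8 (H2) depth=8
  ? 84.7.105.253  path d0:H1→d1:-→d2:-→d3:-→d4:-→d5:-→d6:-→d7:-→d8:H2→d9:-→d10:-→d11:-→d12:-  best=H2
  ? 84.0.0.230  path d0:H1→d1:-→d2:-→d3:-→d4:-→d5:-→d6:-→d7:-→d8:H2→d9:-→d10:-→d11:-→d12:-  best=H2
  + 63.192.0.0/12 (H0) depth=12
  ? 63.197.192.3  path d0:H1→d1:-→d2:-→d3:-→d4:-→d5:-→d6:-→d7:-→d8:-→d9:-→d10:-→d11:-→d12:H0→d13:-→d14:-→d15:-→d16:-→d17:-→d18:H0  best=H0
  - 84.0.0.0/8 clear@8
  + 63.197.222.176/28 (H1) depth=28
  + 82.0.0.0/8 (H1) depth=8
  - 0.0.0.0/0 clear@0
  + 84.0.0.0/12 (H0) depth=12
  + 82.183.192.0/21 (H2) depth=21
  + 84.13.0.0/16 (H1) depth=16
  ? 82.176.0.5  path d0:-→d1:-→d2:-→d3:-→d4:-→d5:-→d6:-→d7:-→d8:H1→d9:-→d10:-→d11:-→d12:H3→d13:-  best=H3
  ? 63.197.222.178  path d0:-→d1:-→d2:-→d3:-→d4:-→d5:-→d6:-→d7:-→d8:-→d9:-→d10:-→d11:-→d12:H0→d13:-→d14:-→d15:-→d16:-→d17:-→d18:H0→d19:-→d20:-→d21:-→d22:-→d23:-→d24:-→d25:-→d26:-→d27:-→d28:H1  best=H1
  ? 82.183.192.31  path d0:-→d1:-→d2:-→d3:-→d4:-→d5:-→d6:-→d7:-→d8:H1→d9:-→d10:-→d11:-→d12:H3→d13:-→d14:-→d15:-→d16:-→d17:-→d18:-→d19:-→d20:-→d21:H2  best=H2

== LOOKUPS ==
["H1","H1","H1","H3","H2","H2","H0","H3","H1","H2"]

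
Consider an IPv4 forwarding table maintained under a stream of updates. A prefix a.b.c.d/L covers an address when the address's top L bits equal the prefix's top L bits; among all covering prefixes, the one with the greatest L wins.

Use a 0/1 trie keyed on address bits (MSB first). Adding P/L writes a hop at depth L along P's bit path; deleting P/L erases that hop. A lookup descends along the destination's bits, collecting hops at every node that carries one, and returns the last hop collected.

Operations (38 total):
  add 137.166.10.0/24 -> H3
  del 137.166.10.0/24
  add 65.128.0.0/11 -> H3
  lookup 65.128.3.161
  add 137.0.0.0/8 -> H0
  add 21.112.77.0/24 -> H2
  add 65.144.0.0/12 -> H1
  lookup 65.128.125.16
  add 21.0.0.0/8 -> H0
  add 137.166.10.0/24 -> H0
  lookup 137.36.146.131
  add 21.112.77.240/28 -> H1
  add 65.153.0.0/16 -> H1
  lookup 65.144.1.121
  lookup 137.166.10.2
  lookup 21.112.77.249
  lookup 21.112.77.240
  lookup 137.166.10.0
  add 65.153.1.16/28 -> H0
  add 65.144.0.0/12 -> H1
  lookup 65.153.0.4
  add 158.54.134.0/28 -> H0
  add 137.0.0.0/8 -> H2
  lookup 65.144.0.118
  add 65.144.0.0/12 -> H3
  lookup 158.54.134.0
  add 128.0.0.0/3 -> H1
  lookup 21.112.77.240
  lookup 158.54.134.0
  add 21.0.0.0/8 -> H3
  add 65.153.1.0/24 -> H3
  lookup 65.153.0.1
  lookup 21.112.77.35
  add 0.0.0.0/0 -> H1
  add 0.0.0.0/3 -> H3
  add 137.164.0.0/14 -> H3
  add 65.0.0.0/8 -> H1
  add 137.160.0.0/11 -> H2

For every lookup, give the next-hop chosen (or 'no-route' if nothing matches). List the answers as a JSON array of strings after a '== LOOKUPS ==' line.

Trace:
  add 137.166.10.0/24 -> H3 at depth 24
  - 137.166.10.0/24 clear@24
  add 65.128.0.0/11 -> H3 at depth 11
  Q 65.128.3.161: descend 01000001100 ; hops seen [H3] ; pick H3
  add 137.0.0.0/8 -> H0 at depth 8
  add 21.112.77.0/24 -> H2 at depth 24
  add 65.144.0.0/12 -> H1 at depth 12
  Q 65.128.125.16: descend 01000001100 ; hops seen [H3] ; pick H3
  add 21.0.0.0/8 -> H0 at depth 8
  add 137.166.10.0/24 -> H0 at depth 24
  Q 137.36.146.131: descend 10001001 ; hops seen [H0] ; pick H0
  add 21.112.77.240/28 -> H1 at depth 28
  add 65.153.0.0/16 -> H1 at depth 16
  Q 65.144.1.121: descend 010000011001 ; hops seen [H3,H1] ; pick H1
  Q 137.166.10.2: descend 100010011010011000001010 ; hops seen [H0,H0] ; pick H0
  Q 21.112.77.249: descend 0001010101110000010011011111 ; hops seen [H0,H2,H1] ; pick H1
  Q 21.112.77.240: descend 0001010101110000010011011111 ; hops seen [H0,H2,H1] ; pick H1
  Q 137.166.10.0: descend 100010011010011000001010 ; hops seen [H0,H0] ; pick H0
  add 65.153.1.16/28 -> H0 at depth 28
  add 65.144.0.0/12 -> H1 at depth 12
  Q 65.153.0.4: descend 01000001100110010000000 ; hops seen [H3,H1,H1] ; pick H1
  add 158.54.134.0/28 -> H0 at depth 28
  add 137.0.0.0/8 -> H2 at depth 8
  Q 65.144.0.118: descend 010000011001 ; hops seen [H3,H1] ; pick H1
  add 65.144.0.0/12 -> H3 at depth 12
  Q 158.54.134.0: descend 1001111000110110100001100000 ; hops seen [H0] ; pick H0
  add 128.0.0.0/3 -> H1 at depth 3
  Q 21.112.77.240: descend 0001010101110000010011011111 ; hops seen [H0,H2,H1] ; pick H1
  Q 158.54.134.0: descend 1001111000110110100001100000 ; hops seen [H1,H0] ; pick H0
  add 21.0.0.0/8 -> H3 at depth 8
  add 65.153.1.0/24 -> H3 at depth 24
  Q 65.153.0.1: descend 01000001100110010000000 ; hops seen [H3,H3,H1] ; pick H1
  Q 21.112.77.35: descend 000101010111000001001101 ; hops seen [H3,H2] ; pick H2
  add 0.0.0.0/0 -> H1 at depth 0
  add 0.0.0.0/3 -> H3 at depth 3
  add 137.164.0.0/14 -> H3 at depth 14
  add 65.0.0.0/8 -> H1 at depth 8
  add 137.160.0.0/11 -> H2 at depth 11

== LOOKUPS ==
["H3","H3","H0","H1","H0","H1","H1","H0","H1","H1","H0","H1","H0","H1","H2"]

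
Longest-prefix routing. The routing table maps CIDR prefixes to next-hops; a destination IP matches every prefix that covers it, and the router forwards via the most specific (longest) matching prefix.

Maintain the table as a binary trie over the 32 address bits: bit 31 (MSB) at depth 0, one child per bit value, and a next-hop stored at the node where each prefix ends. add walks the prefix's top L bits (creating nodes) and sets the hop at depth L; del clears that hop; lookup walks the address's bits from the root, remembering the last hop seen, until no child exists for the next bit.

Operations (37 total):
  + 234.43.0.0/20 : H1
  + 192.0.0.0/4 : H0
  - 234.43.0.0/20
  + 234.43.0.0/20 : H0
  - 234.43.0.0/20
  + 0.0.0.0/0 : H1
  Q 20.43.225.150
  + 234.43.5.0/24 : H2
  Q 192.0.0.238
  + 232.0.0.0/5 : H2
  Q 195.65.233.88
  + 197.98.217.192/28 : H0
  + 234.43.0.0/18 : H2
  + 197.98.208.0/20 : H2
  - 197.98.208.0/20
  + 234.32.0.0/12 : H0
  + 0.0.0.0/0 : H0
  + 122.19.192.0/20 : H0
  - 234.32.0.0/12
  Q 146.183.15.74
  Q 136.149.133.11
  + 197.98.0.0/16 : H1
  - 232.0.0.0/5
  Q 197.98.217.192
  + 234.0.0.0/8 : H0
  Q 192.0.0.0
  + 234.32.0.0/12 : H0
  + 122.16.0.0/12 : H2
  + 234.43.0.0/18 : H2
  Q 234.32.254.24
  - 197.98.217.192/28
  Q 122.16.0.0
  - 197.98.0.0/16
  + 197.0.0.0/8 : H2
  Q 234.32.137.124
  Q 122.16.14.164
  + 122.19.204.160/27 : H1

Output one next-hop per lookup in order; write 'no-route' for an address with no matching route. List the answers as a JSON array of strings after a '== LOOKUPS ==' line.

Apply in order:
  + 234.43.0.0/20 (H1) depth=20
  + 192.0.0.0/4 (H0) depth=4
  - 234.43.0.0/20 clear@20
  + 234.43.0.0/20 (H0) depth=20
  - 234.43.0.0/20 clear@20
  + 0.0.0.0/0 (H1) depth=0
  lookup 20.43.225.150: bits ε walk d0:H1 -> H1
  + 234.43.5.0/24 (H2) depth=24
  lookup 192.0.0.238: bits 1100 walk d0:H1→d1:-→d2:-→d3:-→d4:H0 -> H0
  + 232.0.0.0/5 (H2) depth=5
  lookup 195.65.233.88: bits 1100 walk d0:H1→d1:-→d2:-→d3:-→d4:H0 -> H0
  + 197.98.217.192/28 (H0) depth=28
  + 234.43.0.0/18 (H2) depth=18
  + 197.98.208.0/20 (H2) depth=20
  - 197.98.208.0/20 clear@20
  + 234.32.0.0/12 (H0) depth=12
  + 0.0.0.0/0 (H0) depth=0
  + 122.19.192.0/20 (H0) depth=20
  - 234.32.0.0/12 clear@12
  lookup 146.183.15.74: bits 1 walk d0:H0→d1:- -> H0
  lookup 136.149.133.11: bits 1 walk d0:H0→d1:- -> H0
  + 197.98.0.0/16 (H1) depth=16
  - 232.0.0.0/5 clear@5
  lookup 197.98.217.192: bits 1100010101100010110110011100 walk d0:H0→d1:-→d2:-→d3:-→d4:H0→d5:-→d6:-→d7:-→d8:-→d9:-→d10:-→d11:-→d12:-→d13:-→d14:-→d15:-→d16:H1→d17:-→d18:-→d19:-→d20:-→d21:-→d22:-→d23:-→d24:-→d25:-→d26:-→d27:-→d28:H0 -> H0
  + 234.0.0.0/8 (H0) depth=8
  lookup 192.0.0.0: bits 11000 walk d0:H0→d1:-→d2:-→d3:-→d4:H0→d5:- -> H0
  + 234.32.0.0/12 (H0) depth=12
  + 122.16.0.0/12 (H2) depth=12
  + 234.43.0.0/18 (H2) depth=18
  lookup 234.32.254.24: bits 111010100010 walk d0:H0→d1:-→d2:-→d3:-→d4:-→d5:-→d6:-→d7:-→d8:H0→d9:-→d10:-→d11:-→d12:H0 -> H0
  - 197.98.217.192/28 clear@28
  lookup 122.16.0.0: bits 01111010000100 walk d0:H0→d1:-→d2:-→d3:-→d4:-→d5:-→d6:-→d7:-→d8:-→d9:-→d10:-→d11:-→d12:H2→d13:-→d14:- -> H2
  - 197.98.0.0/16 clear@16
  + 197.0.0.0/8 (H2) depth=8
  lookup 234.32.137.124: bits 111010100010 walk d0:H0→d1:-→d2:-→d3:-→d4:-→d5:-→d6:-→d7:-→d8:H0→d9:-→d10:-→d11:-→d12:H0 -> H0
  lookup 122.16.14.164: bits 01111010000100 walk d0:H0→d1:-→d2:-→d3:-→d4:-→d5:-→d6:-→d7:-→d8:-→d9:-→d10:-→d11:-→d12:H2→d13:-→d14:- -> H2
  + 122.19.204.160/27 (H1) depth=27

== LOOKUPS ==
["H1","H0","H0","H0","H0","H0","H0","H0","H2","H0","H2"]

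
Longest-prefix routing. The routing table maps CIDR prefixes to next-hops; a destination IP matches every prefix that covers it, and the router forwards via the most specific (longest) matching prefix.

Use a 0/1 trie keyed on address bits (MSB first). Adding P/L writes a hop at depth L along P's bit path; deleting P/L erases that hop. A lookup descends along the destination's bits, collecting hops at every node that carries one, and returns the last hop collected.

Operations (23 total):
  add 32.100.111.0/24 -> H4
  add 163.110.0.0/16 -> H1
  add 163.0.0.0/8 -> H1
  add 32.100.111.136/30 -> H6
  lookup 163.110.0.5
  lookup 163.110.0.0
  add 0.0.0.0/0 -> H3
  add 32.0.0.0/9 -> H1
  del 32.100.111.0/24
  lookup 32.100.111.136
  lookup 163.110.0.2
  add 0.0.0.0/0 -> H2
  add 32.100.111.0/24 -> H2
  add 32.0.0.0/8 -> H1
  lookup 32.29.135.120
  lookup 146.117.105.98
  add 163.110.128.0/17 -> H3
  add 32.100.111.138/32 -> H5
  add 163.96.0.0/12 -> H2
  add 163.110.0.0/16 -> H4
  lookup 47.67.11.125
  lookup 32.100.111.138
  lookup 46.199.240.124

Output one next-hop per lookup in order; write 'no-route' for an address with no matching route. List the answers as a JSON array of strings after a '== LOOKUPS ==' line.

Trace:
  add 32.100.111.0/24 -> H4 at depth 24
  add 163.110.0.0/16 -> H1 at depth 16
  add 163.0.0.0/8 -> H1 at depth 8
  add 32.100.111.136/30 -> H6 at depth 30
  lookup 163.110.0.5: bits 1010001101101110 walk d0:-→d1:-→d2:-→d3:-→d4:-→d5:-→d6:-→d7:-→d8:H1→d9:-→d10:-→d11:-→d12:-→d13:-→d14:-→d15:-→d16:H1 -> H1
  lookup 163.110.0.0: bits 1010001101101110 walk d0:-→d1:-→d2:-→d3:-→d4:-→d5:-→d6:-→d7:-→d8:H1→d9:-→d10:-→d11:-→d12:-→d13:-→d14:-→d15:-→d16:H1 -> H1
  add 0.0.0.0/0 -> H3 at depth 0
  add 32.0.0.0/9 -> H1 at depth 9
  del 32.100.111.0/24 (clear depth 24)
  lookup 32.100.111.136: bits 001000000110010001101111100010 walk d0:H3→d1:-→d2:-→d3:-→d4:-→d5:-→d6:-→d7:-→d8:-→d9:H1→d10:-→d11:-→d12:-→d13:-→d14:-→d15:-→d16:-→d17:-→d18:-→d19:-→d20:-→d21:-→d22:-→d23:-→d24:-→d25:-→d26:-→d27:-→d28:-→d29:-→d30:H6 -> H6
  lookup 163.110.0.2: bits 1010001101101110 walk d0:H3→d1:-→d2:-→d3:-→d4:-→d5:-→d6:-→d7:-→d8:H1→d9:-→d10:-→d11:-→d12:-→d13:-→d14:-→d15:-→d16:H1 -> H1
  add 0.0.0.0/0 -> H2 at depth 0
  add 32.100.111.0/24 -> H2 at depth 24
  add 32.0.0.0/8 -> H1 at depth 8
  lookup 32.29.135.120: bits 001000000 walk d0:H2→d1:-→d2:-→d3:-→d4:-→d5:-→d6:-→d7:-→d8:H1→d9:H1 -> H1
  lookup 146.117.105.98: bits 10 walk d0:H2→d1:-→d2:- -> H2
  add 163.110.128.0/17 -> H3 at depth 17
  add 32.100.111.138/32 -> H5 at depth 32
  add 163.96.0.0/12 -> H2 at depth 12
  add 163.110.0.0/16 -> H4 at depth 16
  lookup 47.67.11.125: bits 0010 walk d0:H2→d1:-→d2:-→d3:-→d4:- -> H2
  lookup 32.100.111.138: bits 00100000011001000110111110001010 walk d0:H2→d1:-→d2:-→d3:-→d4:-→d5:-→d6:-→d7:-→d8:H1→d9:H1→d10:-→d11:-→d12:-→d13:-→d14:-→d15:-→d16:-→d17:-→d18:-→d19:-→d20:-→d21:-→d22:-→d23:-→d24:H2→d25:-→d26:-→d27:-→d28:-→d29:-→d30:H6→d31:-→d32:H5 -> H5
  lookup 46.199.240.124: bits 0010 walk d0:H2→d1:-→d2:-→d3:-→d4:- -> H2

== LOOKUPS ==
["H1","H1","H6","H1","H1","H2","H2","H5","H2"]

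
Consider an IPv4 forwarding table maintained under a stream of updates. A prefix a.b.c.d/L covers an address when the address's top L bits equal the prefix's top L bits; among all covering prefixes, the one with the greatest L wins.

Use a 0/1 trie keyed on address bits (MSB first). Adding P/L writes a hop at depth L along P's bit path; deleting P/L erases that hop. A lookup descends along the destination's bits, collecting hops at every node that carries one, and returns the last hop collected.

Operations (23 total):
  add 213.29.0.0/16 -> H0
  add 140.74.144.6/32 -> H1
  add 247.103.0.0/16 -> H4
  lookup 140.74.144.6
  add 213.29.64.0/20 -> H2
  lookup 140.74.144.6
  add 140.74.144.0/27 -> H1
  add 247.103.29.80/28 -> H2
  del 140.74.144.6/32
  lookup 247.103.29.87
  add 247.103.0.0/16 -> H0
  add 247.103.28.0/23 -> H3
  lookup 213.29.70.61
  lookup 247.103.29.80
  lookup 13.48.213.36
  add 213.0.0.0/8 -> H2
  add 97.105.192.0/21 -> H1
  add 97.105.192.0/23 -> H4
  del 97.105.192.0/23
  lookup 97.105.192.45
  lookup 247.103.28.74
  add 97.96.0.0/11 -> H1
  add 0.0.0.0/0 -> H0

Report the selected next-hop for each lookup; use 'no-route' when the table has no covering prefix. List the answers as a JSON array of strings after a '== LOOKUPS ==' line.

Process each operation:
  add 213.29.0.0/16 -> H0 at depth 16
  add 140.74.144.6/32 -> H1 at depth 32
  add 247.103.0.0/16 -> H4 at depth 16
  lookup 140.74.144.6: bits 10001100010010101001000000000110 walk d0:-→d1:-→d2:-→d3:-→d4:-→d5:-→d6:-→d7:-→d8:-→d9:-→d10:-→d11:-→d12:-→d13:-→d14:-→d15:-→d16:-→d17:-→d18:-→d19:-→d20:-→d21:-→d22:-→d23:-→d24:-→d25:-→d26:-→d27:-→d28:-→d29:-→d30:-→d31:-→d32:H1 -> H1
  add 213.29.64.0/20 -> H2 at depth 20
  lookup 140.74.144.6: bits 10001100010010101001000000000110 walk d0:-→d1:-→d2:-→d3:-→d4:-→d5:-→d6:-→d7:-→d8:-→d9:-→d10:-→d11:-→d12:-→d13:-→d14:-→d15:-→d16:-→d17:-→d18:-→d19:-→d20:-→d21:-→d22:-→d23:-→d24:-→d25:-→d26:-→d27:-→d28:-→d29:-→d30:-→d31:-→d32:H1 -> H1
  add 140.74.144.0/27 -> H1 at depth 27
  add 247.103.29.80/28 -> H2 at depth 28
  - 140.74.144.6/32 clear@32
  lookup 247.103.29.87: bits 1111011101100111000111010101 walk d0:-→d1:-→d2:-→d3:-→d4:-→d5:-→d6:-→d7:-→d8:-→d9:-→d10:-→d11:-→d12:-→d13:-→d14:-→d15:-→d16:H4→d17:-→d18:-→d19:-→d20:-→d21:-→d22:-→d23:-→d24:-→d25:-→d26:-→d27:-→d28:H2 -> H2
  add 247.103.0.0/16 -> H0 at depth 16
  add 247.103.28.0/23 -> H3 at depth 23
  lookup 213.29.70.61: bits 11010101000111010100 walk d0:-→d1:-→d2:-→d3:-→d4:-→d5:-→d6:-→d7:-→d8:-→d9:-→d10:-→d11:-→d12:-→d13:-→d14:-→d15:-→d16:H0→d17:-→d18:-→d19:-→d20:H2 -> H2
  lookup 247.103.29.80: bits 1111011101100111000111010101 walk d0:-→d1:-→d2:-→d3:-→d4:-→d5:-→d6:-→d7:-→d8:-→d9:-→d10:-→d11:-→d12:-→d13:-→d14:-→d15:-→d16:H0→d17:-→d18:-→d19:-→d20:-→d21:-→d22:-→d23:H3→d24:-→d25:-→d26:-→d27:-→d28:H2 -> H2
  lookup 13.48.213.36: bits ε walk d0:- -> no-route
  add 213.0.0.0/8 -> H2 at depth 8
  add 97.105.192.0/21 -> H1 at depth 21
  add 97.105.192.0/23 -> H4 at depth 23
  - 97.105.192.0/23 clear@23
  lookup 97.105.192.45: bits 01100001011010011100000 walk d0:-→d1:-→d2:-→d3:-→d4:-→d5:-→d6:-→d7:-→d8:-→d9:-→d10:-→d11:-→d12:-→d13:-→d14:-→d15:-→d16:-→d17:-→d18:-→d19:-→d20:-→d21:H1→d22:-→d23:- -> H1
  lookup 247.103.28.74: bits 11110111011001110001110 walk d0:-→d1:-→d2:-→d3:-→d4:-→d5:-→d6:-→d7:-→d8:-→d9:-→d10:-→d11:-→d12:-→d13:-→d14:-→d15:-→d16:H0→d17:-→d18:-→d19:-→d20:-→d21:-→d22:-→d23:H3 -> H3
  add 97.96.0.0/11 -> H1 at depth 11
  add 0.0.0.0/0 -> H0 at depth 0

== LOOKUPS ==
["H1","H1","H2","H2","H2","no-route","H1","H3"]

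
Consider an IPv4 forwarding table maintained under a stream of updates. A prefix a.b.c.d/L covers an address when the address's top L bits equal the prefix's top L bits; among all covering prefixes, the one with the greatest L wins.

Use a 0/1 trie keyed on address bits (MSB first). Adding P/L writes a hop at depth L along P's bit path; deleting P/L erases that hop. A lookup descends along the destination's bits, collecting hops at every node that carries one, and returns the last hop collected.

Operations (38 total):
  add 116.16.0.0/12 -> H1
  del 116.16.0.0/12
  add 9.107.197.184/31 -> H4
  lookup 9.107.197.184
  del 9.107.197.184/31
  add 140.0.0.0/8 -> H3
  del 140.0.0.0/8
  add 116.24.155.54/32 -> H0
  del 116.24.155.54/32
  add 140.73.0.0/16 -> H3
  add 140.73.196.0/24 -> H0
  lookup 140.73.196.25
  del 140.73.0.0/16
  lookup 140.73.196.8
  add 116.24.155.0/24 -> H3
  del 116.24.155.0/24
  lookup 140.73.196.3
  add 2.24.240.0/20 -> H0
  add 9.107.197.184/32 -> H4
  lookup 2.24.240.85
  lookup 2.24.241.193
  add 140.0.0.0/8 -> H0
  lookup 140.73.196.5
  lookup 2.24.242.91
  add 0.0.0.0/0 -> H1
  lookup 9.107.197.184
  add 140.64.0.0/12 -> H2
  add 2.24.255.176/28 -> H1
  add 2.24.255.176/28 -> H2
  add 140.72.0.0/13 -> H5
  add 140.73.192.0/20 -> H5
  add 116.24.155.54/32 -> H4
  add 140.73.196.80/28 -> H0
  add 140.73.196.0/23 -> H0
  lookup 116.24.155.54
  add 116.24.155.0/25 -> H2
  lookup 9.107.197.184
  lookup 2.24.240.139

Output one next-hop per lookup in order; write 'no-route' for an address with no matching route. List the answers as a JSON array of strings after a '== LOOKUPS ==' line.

Apply in order:
  add 116.16.0.0/12 -> H1 at depth 12
  del 116.16.0.0/12 (clear depth 12)
  add 9.107.197.184/31 -> H4 at depth 31
  lookup 9.107.197.184: bits 0000100101101011110001011011100 walk d0:-→d1:-→d2:-→d3:-→d4:-→d5:-→d6:-→d7:-→d8:-→d9:-→d10:-→d11:-→d12:-→d13:-→d14:-→d15:-→d16:-→d17:-→d18:-→d19:-→d20:-→d21:-→d22:-→d23:-→d24:-→d25:-→d26:-→d27:-→d28:-→d29:-→d30:-→d31:H4 -> H4
  del 9.107.197.184/31 (clear depth 31)
  add 140.0.0.0/8 -> H3 at depth 8
  del 140.0.0.0/8 (clear depth 8)
  add 116.24.155.54/32 -> H0 at depth 32
  del 116.24.155.54/32 (clear depth 32)
  add 140.73.0.0/16 -> H3 at depth 16
  add 140.73.196.0/24 -> H0 at depth 24
  lookup 140.73.196.25: bits 100011000100100111000100 walk d0:-→d1:-→d2:-→d3:-→d4:-→d5:-→d6:-→d7:-→d8:-→d9:-→d10:-→d11:-→d12:-→d13:-→d14:-→d15:-→d16:H3→d17:-→d18:-→d19:-→d20:-→d21:-→d22:-→d23:-→d24:H0 -> H0
  del 140.73.0.0/16 (clear depth 16)
  lookup 140.73.196.8: bits 100011000100100111000100 walk d0:-→d1:-→d2:-→d3:-→d4:-→d5:-→d6:-→d7:-→d8:-→d9:-→d10:-→d11:-→d12:-→d13:-→d14:-→d15:-→d16:-→d17:-→d18:-→d19:-→d20:-→d21:-→d22:-→d23:-→d24:H0 -> H0
  add 116.24.155.0/24 -> H3 at depth 24
  del 116.24.155.0/24 (clear depth 24)
  lookup 140.73.196.3: bits 100011000100100111000100 walk d0:-→d1:-→d2:-→d3:-→d4:-→d5:-→d6:-→d7:-→d8:-→d9:-→d10:-→d11:-→d12:-→d13:-→d14:-→d15:-→d16:-→d17:-→d18:-→d19:-→d20:-→d21:-→d22:-→d23:-→d24:H0 -> H0
  add 2.24.240.0/20 -> H0 at depth 20
  add 9.107.197.184/32 -> H4 at depth 32
  lookup 2.24.240.85: bits 00000010000110001111 walk d0:-→d1:-→d2:-→d3:-→d4:-→d5:-→d6:-→d7:-→d8:-→d9:-→d10:-→d11:-→d12:-→d13:-→d14:-→d15:-→d16:-→d17:-→d18:-→d19:-→d20:H0 -> H0
  lookup 2.24.241.193: bits 00000010000110001111 walk d0:-→d1:-→d2:-→d3:-→d4:-→d5:-→d6:-→d7:-→d8:-→d9:-→d10:-→d11:-→d12:-→d13:-→d14:-→d15:-→d16:-→d17:-→d18:-→d19:-→d20:H0 -> H0
  add 140.0.0.0/8 -> H0 at depth 8
  lookup 140.73.196.5: bits 100011000100100111000100 walk d0:-→d1:-→d2:-→d3:-→d4:-→d5:-→d6:-→d7:-→d8:H0→d9:-→d10:-→d11:-→d12:-→d13:-→d14:-→d15:-→d16:-→d17:-→d18:-→d19:-→d20:-→d21:-→d22:-→d23:-→d24:H0 -> H0
  lookup 2.24.242.91: bits 00000010000110001111 walk d0:-→d1:-→d2:-→d3:-→d4:-→d5:-→d6:-→d7:-→d8:-→d9:-→d10:-→d11:-→d12:-→d13:-→d14:-→d15:-→d16:-→d17:-→d18:-→d19:-→d20:H0 -> H0
  add 0.0.0.0/0 -> H1 at depth 0
  lookup 9.107.197.184: bits 00001001011010111100010110111000 walk d0:H1→d1:-→d2:-→d3:-→d4:-→d5:-→d6:-→d7:-→d8:-→d9:-→d10:-→d11:-→d12:-→d13:-→d14:-→d15:-→d16:-→d17:-→d18:-→d19:-→d20:-→d21:-→d22:-→d23:-→d24:-→d25:-→d26:-→d27:-→d28:-→d29:-→d30:-→d31:-→d32:H4 -> H4
  add 140.64.0.0/12 -> H2 at depth 12
  add 2.24.255.176/28 -> H1 at depth 28
  add 2.24.255.176/28 -> H2 at depth 28
  add 140.72.0.0/13 -> H5 at depth 13
  add 140.73.192.0/20 -> H5 at depth 20
  add 116.24.155.54/32 -> H4 at depth 32
  add 140.73.196.80/28 -> H0 at depth 28
  add 140.73.196.0/23 -> H0 at depth 23
  lookup 116.24.155.54: bits 01110100000110001001101100110110 walk d0:H1→d1:-→d2:-→d3:-→d4:-→d5:-→d6:-→d7:-→d8:-→d9:-→d10:-→d11:-→d12:-→d13:-→d14:-→d15:-→d16:-→d17:-→d18:-→d19:-→d20:-→d21:-→d22:-→d23:-→d24:-→d25:-→d26:-→d27:-→d28:-→d29:-→d30:-→d31:-→d32:H4 -> H4
  add 116.24.155.0/25 -> H2 at depth 25
  lookup 9.107.197.184: bits 00001001011010111100010110111000 walk d0:H1→d1:-→d2:-→d3:-→d4:-→d5:-→d6:-→d7:-→d8:-→d9:-→d10:-→d11:-→d12:-→d13:-→d14:-→d15:-→d16:-→d17:-→d18:-→d19:-→d20:-→d21:-→d22:-→d23:-→d24:-→d25:-→d26:-→d27:-→d28:-→d29:-→d30:-→d31:-→d32:H4 -> H4
  lookup 2.24.240.139: bits 00000010000110001111 walk d0:H1→d1:-→d2:-→d3:-→d4:-→d5:-→d6:-→d7:-→d8:-→d9:-→d10:-→d11:-→d12:-→d13:-→d14:-→d15:-→d16:-→d17:-→d18:-→d19:-→d20:H0 -> H0

== LOOKUPS ==
["H4","H0","H0","H0","H0","H0","H0","H0","H4","H4","H4","H0"]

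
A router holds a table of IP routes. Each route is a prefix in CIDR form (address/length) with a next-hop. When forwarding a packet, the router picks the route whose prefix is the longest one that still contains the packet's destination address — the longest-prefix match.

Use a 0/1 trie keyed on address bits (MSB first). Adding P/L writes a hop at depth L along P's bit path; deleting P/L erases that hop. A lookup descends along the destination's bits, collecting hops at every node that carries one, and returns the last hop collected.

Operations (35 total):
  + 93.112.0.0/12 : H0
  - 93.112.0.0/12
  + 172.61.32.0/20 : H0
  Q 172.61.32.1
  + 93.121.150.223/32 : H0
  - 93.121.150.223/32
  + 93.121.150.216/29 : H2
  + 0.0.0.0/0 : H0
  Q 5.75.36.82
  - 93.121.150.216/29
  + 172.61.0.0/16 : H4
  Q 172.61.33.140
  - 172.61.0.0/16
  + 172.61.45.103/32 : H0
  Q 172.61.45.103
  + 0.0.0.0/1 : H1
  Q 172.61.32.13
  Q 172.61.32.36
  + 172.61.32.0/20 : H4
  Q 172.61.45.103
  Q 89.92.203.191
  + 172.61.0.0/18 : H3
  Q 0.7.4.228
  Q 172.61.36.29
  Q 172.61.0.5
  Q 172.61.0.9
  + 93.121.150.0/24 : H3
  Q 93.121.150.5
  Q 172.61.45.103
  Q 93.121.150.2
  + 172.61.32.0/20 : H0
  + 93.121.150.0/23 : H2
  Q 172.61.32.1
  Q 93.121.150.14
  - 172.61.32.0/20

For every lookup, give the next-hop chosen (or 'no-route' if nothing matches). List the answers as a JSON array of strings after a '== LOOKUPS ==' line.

Apply in order:
  add 93.112.0.0/12 -> H0 at depth 12
  - 93.112.0.0/12 clear@12
  add 172.61.32.0/20 -> H0 at depth 20
  ? 172.61.32.1  path d0:-→d1:-→d2:-→d3:-→d4:-→d5:-→d6:-→d7:-→d8:-→d9:-→d10:-→d11:-→d12:-→d13:-→d14:-→d15:-→d16:-→d17:-→d18:-→d19:-→d20:H0  best=H0
  add 93.121.150.223/32 -> H0 at depth 32
  - 93.121.150.223/32 clear@32
  add 93.121.150.216/29 -> H2 at depth 29
  add 0.0.0.0/0 -> H0 at depth 0
  ? 5.75.36.82  path d0:H0→d1:-  best=H0
  - 93.121.150.216/29 clear@29
  add 172.61.0.0/16 -> H4 at depth 16
  ? 172.61.33.140  path d0:H0→d1:-→d2:-→d3:-→d4:-→d5:-→d6:-→d7:-→d8:-→d9:-→d10:-→d11:-→d12:-→d13:-→d14:-→d15:-→d16:H4→d17:-→d18:-→d19:-→d20:H0  best=H0
  - 172.61.0.0/16 clear@16
  add 172.61.45.103/32 -> H0 at depth 32
  ? 172.61.45.103  path d0:H0→d1:-→d2:-→d3:-→d4:-→d5:-→d6:-→d7:-→d8:-→d9:-→d10:-→d11:-→d12:-→d13:-→d14:-→d15:-→d16:-→d17:-→d18:-→d19:-→d20:H0→d21:-→d22:-→d23:-→d24:-→d25:-→d26:-→d27:-→d28:-→d29:-→d30:-→d31:-→d32:H0  best=H0
  add 0.0.0.0/1 -> H1 at depth 1
  ? 172.61.32.13  path d0:H0→d1:-→d2:-→d3:-→d4:-→d5:-→d6:-→d7:-→d8:-→d9:-→d10:-→d11:-→d12:-→d13:-→d14:-→d15:-→d16:-→d17:-→d18:-→d19:-→d20:H0  best=H0
  ? 172.61.32.36  path d0:H0→d1:-→d2:-→d3:-→d4:-→d5:-→d6:-→d7:-→d8:-→d9:-→d10:-→d11:-→d12:-→d13:-→d14:-→d15:-→d16:-→d17:-→d18:-→d19:-→d20:H0  best=H0
  add 172.61.32.0/20 -> H4 at depth 20
  ? 172.61.45.103  path d0:H0→d1:-→d2:-→d3:-→d4:-→d5:-→d6:-→d7:-→d8:-→d9:-→d10:-→d11:-→d12:-→d13:-→d14:-→d15:-→d16:-→d17:-→d18:-→d19:-→d20:H4→d21:-→d22:-→d23:-→d24:-→d25:-→d26:-→d27:-→d28:-→d29:-→d30:-→d31:-→d32:H0  best=H0
  ? 89.92.203.191  path d0:H0→d1:H1→d2:-→d3:-→d4:-→d5:-  best=H1
  add 172.61.0.0/18 -> H3 at depth 18
  ? 0.7.4.228  path d0:H0→d1:H1  best=H1
  ? 172.61.36.29  path d0:H0→d1:-→d2:-→d3:-→d4:-→d5:-→d6:-→d7:-→d8:-→d9:-→d10:-→d11:-→d12:-→d13:-→d14:-→d15:-→d16:-→d17:-→d18:H3→d19:-→d20:H4  best=H4
  ? 172.61.0.5  path d0:H0→d1:-→d2:-→d3:-→d4:-→d5:-→d6:-→d7:-→d8:-→d9:-→d10:-→d11:-→d12:-→d13:-→d14:-→d15:-→d16:-→d17:-→d18:H3  best=H3
  ? 172.61.0.9  path d0:H0→d1:-→d2:-→d3:-→d4:-→d5:-→d6:-→d7:-→d8:-→d9:-→d10:-→d11:-→d12:-→d13:-→d14:-→d15:-→d16:-→d17:-→d18:H3  best=H3
  add 93.121.150.0/24 -> H3 at depth 24
  ? 93.121.150.5  path d0:H0→d1:H1→d2:-→d3:-→d4:-→d5:-→d6:-→d7:-→d8:-→d9:-→d10:-→d11:-→d12:-→d13:-→d14:-→d15:-→d16:-→d17:-→d18:-→d19:-→d20:-→d21:-→d22:-→d23:-→d24:H3  best=H3
  ? 172.61.45.103  path d0:H0→d1:-→d2:-→d3:-→d4:-→d5:-→d6:-→d7:-→d8:-→d9:-→d10:-→d11:-→d12:-→d13:-→d14:-→d15:-→d16:-→d17:-→d18:H3→d19:-→d20:H4→d21:-→d22:-→d23:-→d24:-→d25:-→d26:-→d27:-→d28:-→d29:-→d30:-→d31:-→d32:H0  best=H0
  ? 93.121.150.2  path d0:H0→d1:H1→d2:-→d3:-→d4:-→d5:-→d6:-→d7:-→d8:-→d9:-→d10:-→d11:-→d12:-→d13:-→d14:-→d15:-→d16:-→d17:-→d18:-→d19:-→d20:-→d21:-→d22:-→d23:-→d24:H3  best=H3
  add 172.61.32.0/20 -> H0 at depth 20
  add 93.121.150.0/23 -> H2 at depth 23
  ? 172.61.32.1  path d0:H0→d1:-→d2:-→d3:-→d4:-→d5:-→d6:-→d7:-→d8:-→d9:-→d10:-→d11:-→d12:-→d13:-→d14:-→d15:-→d16:-→d17:-→d18:H3→d19:-→d20:H0  best=H0
  ? 93.121.150.14  path d0:H0→d1:H1→d2:-→d3:-→d4:-→d5:-→d6:-→d7:-→d8:-→d9:-→d10:-→d11:-→d12:-→d13:-→d14:-→d15:-→d16:-→d17:-→d18:-→d19:-→d20:-→d21:-→d22:-→d23:H2→d24:H3  best=H3
  - 172.61.32.0/20 clear@20

== LOOKUPS ==
["H0","H0","H0","H0","H0","H0","H0","H1","H1","H4","H3","H3","H3","H0","H3","H0","H3"]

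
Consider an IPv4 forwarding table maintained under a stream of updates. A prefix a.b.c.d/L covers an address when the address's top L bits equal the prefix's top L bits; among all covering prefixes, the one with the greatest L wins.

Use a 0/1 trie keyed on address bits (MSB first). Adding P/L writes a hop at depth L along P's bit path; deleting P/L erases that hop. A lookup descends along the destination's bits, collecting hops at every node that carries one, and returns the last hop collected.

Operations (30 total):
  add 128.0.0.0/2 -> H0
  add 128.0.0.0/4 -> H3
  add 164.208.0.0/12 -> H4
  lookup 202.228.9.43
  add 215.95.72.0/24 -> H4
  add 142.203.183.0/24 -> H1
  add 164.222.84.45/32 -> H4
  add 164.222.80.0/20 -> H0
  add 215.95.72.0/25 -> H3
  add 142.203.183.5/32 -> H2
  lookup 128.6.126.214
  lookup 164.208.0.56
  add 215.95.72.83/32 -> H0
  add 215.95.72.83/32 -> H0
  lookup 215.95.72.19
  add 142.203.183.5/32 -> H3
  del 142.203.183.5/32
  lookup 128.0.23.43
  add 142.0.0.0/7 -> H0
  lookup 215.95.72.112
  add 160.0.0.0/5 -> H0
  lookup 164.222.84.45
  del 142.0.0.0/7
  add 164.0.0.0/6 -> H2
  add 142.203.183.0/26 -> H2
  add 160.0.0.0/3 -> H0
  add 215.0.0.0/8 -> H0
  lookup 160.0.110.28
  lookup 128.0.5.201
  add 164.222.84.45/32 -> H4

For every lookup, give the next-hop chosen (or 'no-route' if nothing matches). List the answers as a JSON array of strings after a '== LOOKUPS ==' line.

Process each operation:
  add 128.0.0.0/2 -> H0 at depth 2
  add 128.0.0.0/4 -> H3 at depth 4
  add 164.208.0.0/12 -> H4 at depth 12
  lookup 202.228.9.43: bits 1 walk d0:-→d1:- -> no-route
  add 215.95.72.0/24 -> H4 at depth 24
  add 142.203.183.0/24 -> H1 at depth 24
  add 164.222.84.45/32 -> H4 at depth 32
  add 164.222.80.0/20 -> H0 at depth 20
  add 215.95.72.0/25 -> H3 at depth 25
  add 142.203.183.5/32 -> H2 at depth 32
  lookup 128.6.126.214: bits 1000 walk d0:-→d1:-→d2:H0→d3:-→d4:H3 -> H3
  lookup 164.208.0.56: bits 101001001101 walk d0:-→d1:-→d2:H0→d3:-→d4:-→d5:-→d6:-→d7:-→d8:-→d9:-→d10:-→d11:-→d12:H4 -> H4
  add 215.95.72.83/32 -> H0 at depth 32
  add 215.95.72.83/32 -> H0 at depth 32
  lookup 215.95.72.19: bits 1101011101011111010010000 walk d0:-→d1:-→d2:-→d3:-→d4:-→d5:-→d6:-→d7:-→d8:-→d9:-→d10:-→d11:-→d12:-→d13:-→d14:-→d15:-→d16:-→d17:-→d18:-→d19:-→d20:-→d21:-→d22:-→d23:-→d24:H4→d25:H3 -> H3
  add 142.203.183.5/32 -> H3 at depth 32
  del 142.203.183.5/32 (clear depth 32)
  lookup 128.0.23.43: bits 1000 walk d0:-→d1:-→d2:H0→d3:-→d4:H3 -> H3
  add 142.0.0.0/7 -> H0 at depth 7
  lookup 215.95.72.112: bits 11010111010111110100100001 walk d0:-→d1:-→d2:-→d3:-→d4:-→d5:-→d6:-→d7:-→d8:-→d9:-→d10:-→d11:-→d12:-→d13:-→d14:-→d15:-→d16:-→d17:-→d18:-→d19:-→d20:-→d21:-→d22:-→d23:-→d24:H4→d25:H3→d26:- -> H3
  add 160.0.0.0/5 -> H0 at depth 5
  lookup 164.222.84.45: bits 10100100110111100101010000101101 walk d0:-→d1:-→d2:H0→d3:-→d4:-→d5:H0→d6:-→d7:-→d8:-→d9:-→d10:-→d11:-→d12:H4→d13:-→d14:-→d15:-→d16:-→d17:-→d18:-→d19:-→d20:H0→d21:-→d22:-→d23:-→d24:-→d25:-→d26:-→d27:-→d28:-→d29:-→d30:-→d31:-→d32:H4 -> H4
  del 142.0.0.0/7 (clear depth 7)
  add 164.0.0.0/6 -> H2 at depth 6
  add 142.203.183.0/26 -> H2 at depth 26
  add 160.0.0.0/3 -> H0 at depth 3
  add 215.0.0.0/8 -> H0 at depth 8
  lookup 160.0.110.28: bits 10100 walk d0:-→d1:-→d2:H0→d3:H0→d4:-→d5:H0 -> H0
  lookup 128.0.5.201: bits 1000 walk d0:-→d1:-→d2:H0→d3:-→d4:H3 -> H3
  add 164.222.84.45/32 -> H4 at depth 32

== LOOKUPS ==
["no-route","H3","H4","H3","H3","H3","H4","H0","H3"]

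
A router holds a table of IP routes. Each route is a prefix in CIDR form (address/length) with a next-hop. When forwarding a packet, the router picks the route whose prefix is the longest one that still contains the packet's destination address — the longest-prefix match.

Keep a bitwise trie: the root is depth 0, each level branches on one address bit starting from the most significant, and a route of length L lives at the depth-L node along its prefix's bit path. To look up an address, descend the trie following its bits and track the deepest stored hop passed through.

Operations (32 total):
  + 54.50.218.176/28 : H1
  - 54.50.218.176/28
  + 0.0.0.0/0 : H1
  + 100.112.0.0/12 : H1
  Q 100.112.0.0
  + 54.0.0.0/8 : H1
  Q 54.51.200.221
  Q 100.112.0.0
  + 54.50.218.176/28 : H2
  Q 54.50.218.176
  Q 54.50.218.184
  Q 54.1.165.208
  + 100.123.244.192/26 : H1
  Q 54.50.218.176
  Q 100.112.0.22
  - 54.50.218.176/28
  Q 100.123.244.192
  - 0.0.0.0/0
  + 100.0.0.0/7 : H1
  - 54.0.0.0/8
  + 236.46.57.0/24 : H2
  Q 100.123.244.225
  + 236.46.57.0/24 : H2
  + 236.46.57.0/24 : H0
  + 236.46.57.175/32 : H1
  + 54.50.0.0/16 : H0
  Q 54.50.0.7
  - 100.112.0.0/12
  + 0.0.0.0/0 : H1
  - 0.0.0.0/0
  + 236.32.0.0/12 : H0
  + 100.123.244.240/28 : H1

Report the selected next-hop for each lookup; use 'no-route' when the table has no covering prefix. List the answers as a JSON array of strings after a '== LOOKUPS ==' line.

Process each operation:
  + 54.50.218.176/28 (H1) depth=28
  - 54.50.218.176/28 clear@28
  + 0.0.0.0/0 (H1) depth=0
  + 100.112.0.0/12 (H1) depth=12
  Q 100.112.0.0: descend 011001000111 ; hops seen [H1,H1] ; pick H1
  + 54.0.0.0/8 (H1) depth=8
  Q 54.51.200.221: descend 001101100011001 ; hops seen [H1,H1] ; pick H1
  Q 100.112.0.0: descend 011001000111 ; hops seen [H1,H1] ; pick H1
  + 54.50.218.176/28 (H2) depth=28
  Q 54.50.218.176: descend 0011011000110010110110101011 ; hops seen [H1,H1,H2] ; pick H2
  Q 54.50.218.184: descend 0011011000110010110110101011 ; hops seen [H1,H1,H2] ; pick H2
  Q 54.1.165.208: descend 0011011000 ; hops seen [H1,H1] ; pick H1
  + 100.123.244.192/26 (H1) depth=26
  Q 54.50.218.176: descend 0011011000110010110110101011 ; hops seen [H1,H1,H2] ; pick H2
  Q 100.112.0.22: descend 011001000111 ; hops seen [H1,H1] ; pick H1
  - 54.50.218.176/28 clear@28
  Q 100.123.244.192: descend 01100100011110111111010011 ; hops seen [H1,H1,H1] ; pick H1
  - 0.0.0.0/0 clear@0
  + 100.0.0.0/7 (H1) depth=7
  - 54.0.0.0/8 clear@8
  + 236.46.57.0/24 (H2) depth=24
  Q 100.123.244.225: descend 01100100011110111111010011 ; hops seen [H1,H1,H1] ; pick H1
  + 236.46.57.0/24 (H2) depth=24
  + 236.46.57.0/24 (H0) depth=24
  + 236.46.57.175/32 (H1) depth=32
  + 54.50.0.0/16 (H0) depth=16
  Q 54.50.0.7: descend 0011011000110010 ; hops seen [H0] ; pick H0
  - 100.112.0.0/12 clear@12
  + 0.0.0.0/0 (H1) depth=0
  - 0.0.0.0/0 clear@0
  + 236.32.0.0/12 (H0) depth=12
  + 100.123.244.240/28 (H1) depth=28

== LOOKUPS ==
["H1","H1","H1","H2","H2","H1","H2","H1","H1","H1","H0"]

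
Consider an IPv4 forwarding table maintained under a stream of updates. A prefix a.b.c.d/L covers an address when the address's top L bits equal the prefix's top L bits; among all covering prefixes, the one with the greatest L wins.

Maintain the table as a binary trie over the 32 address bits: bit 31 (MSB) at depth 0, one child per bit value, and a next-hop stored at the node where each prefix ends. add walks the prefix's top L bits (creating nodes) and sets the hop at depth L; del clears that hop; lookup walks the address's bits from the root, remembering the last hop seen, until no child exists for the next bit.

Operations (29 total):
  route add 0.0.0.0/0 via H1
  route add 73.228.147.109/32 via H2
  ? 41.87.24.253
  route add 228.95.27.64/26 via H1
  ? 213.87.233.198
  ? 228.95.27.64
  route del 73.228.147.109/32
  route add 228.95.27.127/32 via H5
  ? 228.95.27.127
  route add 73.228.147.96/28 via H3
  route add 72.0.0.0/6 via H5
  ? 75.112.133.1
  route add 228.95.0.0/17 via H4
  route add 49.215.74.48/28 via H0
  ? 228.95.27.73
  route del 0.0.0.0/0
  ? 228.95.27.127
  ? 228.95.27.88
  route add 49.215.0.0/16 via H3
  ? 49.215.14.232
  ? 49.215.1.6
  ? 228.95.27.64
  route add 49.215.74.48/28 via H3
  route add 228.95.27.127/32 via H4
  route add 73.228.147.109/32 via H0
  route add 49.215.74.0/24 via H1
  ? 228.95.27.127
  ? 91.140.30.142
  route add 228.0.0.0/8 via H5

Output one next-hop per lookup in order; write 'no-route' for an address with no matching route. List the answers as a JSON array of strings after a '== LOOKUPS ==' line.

Trace:
  + 0.0.0.0/0 (H1) depth=0
  + 73.228.147.109/32 (H2) depth=32
  Q 41.87.24.253: descend 0 ; hops seen [H1] ; pick H1
  + 228.95.27.64/26 (H1) depth=26
  Q 213.87.233.198: descend 11 ; hops seen [H1] ; pick H1
  Q 228.95.27.64: descend 11100100010111110001101101 ; hops seen [H1,H1] ; pick H1
  del 73.228.147.109/32 (clear depth 32)
  + 228.95.27.127/32 (H5) depth=32
  Q 228.95.27.127: descend 11100100010111110001101101111111 ; hops seen [H1,H1,H5] ; pick H5
  + 73.228.147.96/28 (H3) depth=28
  + 72.0.0.0/6 (H5) depth=6
  Q 75.112.133.1: descend 010010 ; hops seen [H1,H5] ; pick H5
  + 228.95.0.0/17 (H4) depth=17
  + 49.215.74.48/28 (H0) depth=28
  Q 228.95.27.73: descend 11100100010111110001101101 ; hops seen [H1,H4,H1] ; pick H1
  del 0.0.0.0/0 (clear depth 0)
  Q 228.95.27.127: descend 11100100010111110001101101111111 ; hops seen [H4,H1,H5] ; pick H5
  Q 228.95.27.88: descend 11100100010111110001101101 ; hops seen [H4,H1] ; pick H1
  + 49.215.0.0/16 (H3) depth=16
  Q 49.215.14.232: descend 00110001110101110 ; hops seen [H3] ; pick H3
  Q 49.215.1.6: descend 00110001110101110 ; hops seen [H3] ; pick H3
  Q 228.95.27.64: descend 11100100010111110001101101 ; hops seen [H4,H1] ; pick H1
  + 49.215.74.48/28 (H3) depth=28
  + 228.95.27.127/32 (H4) depth=32
  + 73.228.147.109/32 (H0) depth=32
  + 49.215.74.0/24 (H1) depth=24
  Q 228.95.27.127: descend 11100100010111110001101101111111 ; hops seen [H4,H1,H4] ; pick H4
  Q 91.140.30.142: descend 010 ; hops seen [∅] ; pick no-route
  + 228.0.0.0/8 (H5) depth=8

== LOOKUPS ==
["H1","H1","H1","H5","H5","H1","H5","H1","H3","H3","H1","H4","no-route"]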